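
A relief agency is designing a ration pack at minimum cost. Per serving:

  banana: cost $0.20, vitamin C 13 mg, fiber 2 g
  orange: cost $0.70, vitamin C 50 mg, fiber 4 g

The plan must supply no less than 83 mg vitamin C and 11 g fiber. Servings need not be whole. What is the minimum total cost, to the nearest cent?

Compare the cost at each extreme point of the feasible region.
banana only: max(83/13, 11/2) = 6.385 servings → $1.28.
orange only: max(83/50, 11/4) = 2.75 servings → $1.93.
banana + orange with both tight: 4.542 servings and 0.4792 servings → $1.24.
So the least-cost plan costs $1.24.

$1.24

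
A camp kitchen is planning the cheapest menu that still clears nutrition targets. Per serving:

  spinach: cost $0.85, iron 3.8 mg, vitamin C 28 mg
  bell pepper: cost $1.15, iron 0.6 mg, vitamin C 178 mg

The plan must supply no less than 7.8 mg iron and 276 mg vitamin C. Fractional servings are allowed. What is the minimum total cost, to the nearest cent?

Minimising a linear cost over {iron ≥ 7.8, vitamin C ≥ 276, servings ≥ 0} — the optimum is at a vertex, using one or two foods.
spinach only: max(7.8/3.8, 276/28) = 9.857 servings → $8.38.
bell pepper only: max(7.8/0.6, 276/178) = 13 servings → $14.95.
spinach + bell pepper with both tight: 1.854 servings and 1.259 servings → $3.02.
So the least-cost plan costs $3.02.

$3.02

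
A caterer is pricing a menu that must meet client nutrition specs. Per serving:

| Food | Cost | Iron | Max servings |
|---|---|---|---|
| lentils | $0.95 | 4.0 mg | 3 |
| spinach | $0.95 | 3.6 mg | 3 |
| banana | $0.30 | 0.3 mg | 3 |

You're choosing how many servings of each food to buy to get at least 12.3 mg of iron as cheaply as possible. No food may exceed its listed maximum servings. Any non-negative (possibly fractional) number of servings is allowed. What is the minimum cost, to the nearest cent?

$2.93

Cost per mg of iron: lentils $0.2375, spinach $0.2639, banana $1.0000.
Take 3 servings of lentils: +12.0 mg iron for $2.85 (total $2.85, still need 0.3 mg).
Take 0.08333 servings of spinach: +0.3 mg iron for $0.08 (total $2.93, still need 0.0 mg).
Filling from the cheapest source first is optimal under one linear minimum: $2.93.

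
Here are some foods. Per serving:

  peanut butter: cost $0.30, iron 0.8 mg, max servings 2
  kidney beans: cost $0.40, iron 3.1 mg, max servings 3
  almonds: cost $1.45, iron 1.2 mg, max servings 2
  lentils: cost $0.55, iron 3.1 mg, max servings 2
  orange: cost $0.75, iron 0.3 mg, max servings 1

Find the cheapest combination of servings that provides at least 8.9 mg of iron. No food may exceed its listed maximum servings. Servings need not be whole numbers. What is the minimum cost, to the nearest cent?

Cost per mg of iron: kidney beans $0.1290, lentils $0.1774, peanut butter $0.3750, almonds $1.2083, orange $2.5000.
Take 2.871 servings of kidney beans: +8.9 mg iron for $1.15 (total $1.15, still need 0.0 mg).
Filling from the cheapest source first is optimal under one linear minimum: $1.15.

$1.15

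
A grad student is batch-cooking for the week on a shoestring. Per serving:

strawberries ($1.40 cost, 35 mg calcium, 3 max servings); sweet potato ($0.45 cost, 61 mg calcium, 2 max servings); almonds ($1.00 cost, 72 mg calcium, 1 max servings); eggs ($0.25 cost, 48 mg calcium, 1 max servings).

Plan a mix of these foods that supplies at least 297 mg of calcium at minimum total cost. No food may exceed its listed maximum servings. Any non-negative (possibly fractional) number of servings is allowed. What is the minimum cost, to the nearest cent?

$4.35

Cost per mg of calcium: eggs $0.0052, sweet potato $0.0074, almonds $0.0139, strawberries $0.0400.
Take 1 serving of eggs: +48.0 mg calcium for $0.25 (total $0.25, still need 249.0 mg).
Take 2 servings of sweet potato: +122.0 mg calcium for $0.90 (total $1.15, still need 127.0 mg).
Take 1 serving of almonds: +72.0 mg calcium for $1.00 (total $2.15, still need 55.0 mg).
Take 1.571 servings of strawberries: +55.0 mg calcium for $2.20 (total $4.35, still need 0.0 mg).
Filling from the cheapest source first is optimal under one linear minimum: $4.35.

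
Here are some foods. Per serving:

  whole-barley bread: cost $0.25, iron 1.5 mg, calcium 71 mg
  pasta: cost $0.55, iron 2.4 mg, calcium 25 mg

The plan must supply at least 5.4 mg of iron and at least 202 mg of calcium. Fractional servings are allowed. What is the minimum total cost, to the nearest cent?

$0.90

Check every corner: each single food scaled to meet both minima, and each pair solved so both constraints bind.
whole-barley bread only: max(5.4/1.5, 202/71) = 3.6 servings → $0.90.
pasta only: max(5.4/2.4, 202/25) = 8.08 servings → $4.44.
whole-barley bread + pasta with both tight: 2.632 servings and 0.605 servings → $0.99.
So the least-cost plan costs $0.90.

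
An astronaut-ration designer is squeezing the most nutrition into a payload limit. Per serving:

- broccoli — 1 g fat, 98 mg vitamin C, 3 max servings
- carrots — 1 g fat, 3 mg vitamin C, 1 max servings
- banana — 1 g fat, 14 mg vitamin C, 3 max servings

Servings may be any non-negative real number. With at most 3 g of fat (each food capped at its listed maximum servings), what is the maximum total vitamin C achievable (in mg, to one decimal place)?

Vitamin C per g fat: broccoli 98, banana 14, carrots 3.
Take 3 servings of broccoli: uses 3 g fat, +294.0 mg vitamin C (running total 294.0 mg).
Greedy by best ratio exhausts the fat allowance optimally: 294.0 mg.

294.0 mg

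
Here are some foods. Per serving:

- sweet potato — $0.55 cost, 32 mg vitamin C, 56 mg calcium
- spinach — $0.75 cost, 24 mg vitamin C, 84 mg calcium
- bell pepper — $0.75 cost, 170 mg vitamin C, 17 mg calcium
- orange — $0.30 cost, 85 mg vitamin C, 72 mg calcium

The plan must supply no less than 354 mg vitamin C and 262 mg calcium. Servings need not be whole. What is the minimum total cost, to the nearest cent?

A basic optimal solution has at most two foods positive. Try each food alone and each pair with both targets met exactly.
sweet potato only: max(354/32, 262/56) = 11.06 servings → $6.08.
spinach only: max(354/24, 262/84) = 14.75 servings → $11.06.
bell pepper only: max(354/170, 262/17) = 15.41 servings → $11.56.
orange only: max(354/85, 262/72) = 4.165 servings → $1.25.
sweet potato + spinach: the both-tight solution has a negative serving — not a feasible corner.
sweet potato + bell pepper with both tight: 4.292 servings and 1.275 servings → $3.32.
sweet potato + orange: the both-tight solution has a negative serving — not a feasible corner.
spinach + bell pepper with both tight: 2.777 servings and 1.69 servings → $3.35.
spinach + orange with both targets exact would need a negative amount; discard.
bell pepper + orange with both tight: 0.2981 servings and 3.569 servings → $1.29.
The minimum over all feasible corners is $1.25.

$1.25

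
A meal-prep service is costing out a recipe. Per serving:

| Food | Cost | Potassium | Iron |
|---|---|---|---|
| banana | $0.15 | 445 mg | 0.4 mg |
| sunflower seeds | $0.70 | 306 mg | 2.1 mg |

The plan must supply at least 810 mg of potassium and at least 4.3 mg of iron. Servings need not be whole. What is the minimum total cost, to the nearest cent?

With two linear requirements the optimum uses one or two foods; enumerate the corners.
banana only: max(810/445, 4.3/0.4) = 10.75 servings → $1.61.
sunflower seeds only: max(810/306, 4.3/2.1) = 2.647 servings → $1.85.
banana + sunflower seeds with both tight: 0.4743 servings and 1.957 servings → $1.44.
Cheapest feasible corner: $1.44.

$1.44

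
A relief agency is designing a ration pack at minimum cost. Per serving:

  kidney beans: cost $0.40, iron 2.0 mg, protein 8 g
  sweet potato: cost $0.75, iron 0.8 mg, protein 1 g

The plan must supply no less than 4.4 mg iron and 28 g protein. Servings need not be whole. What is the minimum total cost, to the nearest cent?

$1.40

With two linear requirements the optimum uses one or two foods; enumerate the corners.
kidney beans only: max(4.4/2.0, 28/8) = 3.5 servings → $1.40.
sweet potato only: max(4.4/0.8, 28/1) = 28 servings → $21.00.
kidney beans + sweet potato: the both-tight solution has a negative serving — not a feasible corner.
The minimum over all feasible corners is $1.40.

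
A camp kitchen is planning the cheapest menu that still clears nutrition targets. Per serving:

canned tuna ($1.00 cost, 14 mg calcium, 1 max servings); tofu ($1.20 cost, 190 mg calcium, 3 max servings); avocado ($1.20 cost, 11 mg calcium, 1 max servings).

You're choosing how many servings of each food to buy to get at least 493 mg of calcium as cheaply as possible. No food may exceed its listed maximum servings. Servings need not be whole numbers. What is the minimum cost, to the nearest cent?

$3.11

Cost per mg of calcium: tofu $0.0063, canned tuna $0.0714, avocado $0.1091.
Take 2.595 servings of tofu: +493.0 mg calcium for $3.11 (total $3.11, still need 0.0 mg).
Greedy by cheapest-per-mg is optimal for a single linear constraint, so the minimum cost is $3.11.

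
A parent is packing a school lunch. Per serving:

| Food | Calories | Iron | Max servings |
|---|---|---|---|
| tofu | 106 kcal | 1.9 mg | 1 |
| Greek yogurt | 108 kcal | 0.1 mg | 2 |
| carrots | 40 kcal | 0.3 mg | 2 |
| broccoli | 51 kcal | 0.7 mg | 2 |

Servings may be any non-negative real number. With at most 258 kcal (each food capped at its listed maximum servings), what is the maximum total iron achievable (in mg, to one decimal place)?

3.7 mg

Iron per kcal: tofu 0.01792, broccoli 0.01373, carrots 0.0075, Greek yogurt 0.0009259.
Take 1 serving of tofu: uses 106 kcal, +1.9 mg iron (running total 1.9 mg).
Take 2 servings of broccoli: uses 102 kcal, +1.4 mg iron (running total 3.3 mg).
Take 1.25 servings of carrots: uses 50 kcal, +0.4 mg iron (running total 3.7 mg).
Greedy by best ratio exhausts the calories allowance optimally: 3.7 mg.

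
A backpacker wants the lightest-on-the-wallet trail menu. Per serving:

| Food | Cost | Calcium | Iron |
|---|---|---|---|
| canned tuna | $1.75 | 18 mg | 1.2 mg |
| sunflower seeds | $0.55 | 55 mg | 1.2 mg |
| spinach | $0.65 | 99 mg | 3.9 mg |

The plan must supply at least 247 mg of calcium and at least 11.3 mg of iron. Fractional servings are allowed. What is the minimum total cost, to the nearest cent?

An LP optimum is at a vertex; with two nutrient constraints at most two foods are used. Check each candidate.
canned tuna only: max(247/18, 11.3/1.2) = 13.72 servings → $24.01.
sunflower seeds only: max(247/55, 11.3/1.2) = 9.417 servings → $5.18.
spinach only: max(247/99, 11.3/3.9) = 2.897 servings → $1.88.
canned tuna + sunflower seeds with both tight: 7.322 servings and 2.095 servings → $13.97.
canned tuna + spinach with both tight: 3.198 servings and 1.914 servings → $6.84.
sunflower seeds + spinach: the both-tight solution has a negative serving — not a feasible corner.
The minimum over all feasible corners is $1.88.

$1.88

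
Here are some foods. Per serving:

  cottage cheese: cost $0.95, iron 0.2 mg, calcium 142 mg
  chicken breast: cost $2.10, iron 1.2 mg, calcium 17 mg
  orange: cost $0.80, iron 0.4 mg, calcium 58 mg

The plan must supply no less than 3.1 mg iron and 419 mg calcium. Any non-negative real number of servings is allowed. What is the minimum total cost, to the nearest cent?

$6.14

Two binding constraints pin down two serving amounts, so the optimal mix uses at most two foods. The candidates are each food alone (scaled to the tighter of iron/calcium) and each pair with both constraints tight.
cottage cheese only: max(3.1/0.2, 419/142) = 15.5 servings → $14.72.
chicken breast only: max(3.1/1.2, 419/17) = 24.65 servings → $51.76.
orange only: max(3.1/0.4, 419/58) = 7.75 servings → $6.20.
cottage cheese + chicken breast with both tight: 2.695 servings and 2.134 servings → $7.04.
cottage cheese + orange: the both-tight solution has a negative serving — not a feasible corner.
chicken breast + orange with both tight: 0.1943 servings and 7.167 servings → $6.14.
Cheapest feasible corner: $6.14.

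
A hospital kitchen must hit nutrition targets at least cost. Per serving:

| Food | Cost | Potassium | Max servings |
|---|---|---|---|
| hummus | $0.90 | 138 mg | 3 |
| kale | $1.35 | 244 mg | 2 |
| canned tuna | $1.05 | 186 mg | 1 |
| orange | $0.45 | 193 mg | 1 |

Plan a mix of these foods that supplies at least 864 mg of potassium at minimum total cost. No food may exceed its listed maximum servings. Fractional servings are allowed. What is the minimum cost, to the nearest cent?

$4.18

Cost per mg of potassium: orange $0.0023, kale $0.0055, canned tuna $0.0056, hummus $0.0065.
Take 1 serving of orange: +193.0 mg potassium for $0.45 (total $0.45, still need 671.0 mg).
Take 2 servings of kale: +488.0 mg potassium for $2.70 (total $3.15, still need 183.0 mg).
Take 0.9839 servings of canned tuna: +183.0 mg potassium for $1.03 (total $4.18, still need 0.0 mg).
Filling from the cheapest source first is optimal under one linear minimum: $4.18.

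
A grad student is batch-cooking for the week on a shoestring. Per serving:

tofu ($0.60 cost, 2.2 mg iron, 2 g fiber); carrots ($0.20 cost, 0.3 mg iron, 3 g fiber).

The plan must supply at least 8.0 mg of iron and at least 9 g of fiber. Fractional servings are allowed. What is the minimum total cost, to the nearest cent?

$2.26

For a min-cost LP with two ≥-constraints, a basic feasible solution has at most two positive variables.
tofu only: max(8.0/2.2, 9/2) = 4.5 servings → $2.70.
carrots only: max(8.0/0.3, 9/3) = 26.67 servings → $5.33.
tofu + carrots with both tight: 3.55 servings and 0.6333 servings → $2.26.
So the least-cost plan costs $2.26.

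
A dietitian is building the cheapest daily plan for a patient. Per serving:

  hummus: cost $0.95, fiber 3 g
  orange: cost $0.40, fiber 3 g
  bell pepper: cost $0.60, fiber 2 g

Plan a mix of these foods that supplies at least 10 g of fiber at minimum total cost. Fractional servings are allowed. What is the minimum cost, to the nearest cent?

$1.33

Cost per g of fiber: orange $0.1333, bell pepper $0.3000, hummus $0.3167.
With no serving limits, use only orange: 10 g / 3 g = 3.333 servings × $0.40 = $1.33.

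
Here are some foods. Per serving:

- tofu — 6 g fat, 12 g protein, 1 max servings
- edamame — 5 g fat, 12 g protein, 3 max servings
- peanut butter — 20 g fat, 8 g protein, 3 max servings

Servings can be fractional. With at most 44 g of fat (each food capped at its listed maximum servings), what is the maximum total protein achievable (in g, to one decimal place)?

57.2 g

Protein per g fat: edamame 2.4, tofu 2, peanut butter 0.4.
Take 3 servings of edamame: uses 15 g fat, +36.0 g protein (running total 36.0 g).
Take 1 serving of tofu: uses 6 g fat, +12.0 g protein (running total 48.0 g).
Take 1.15 servings of peanut butter: uses 23 g fat, +9.2 g protein (running total 57.2 g).
Greedy by best ratio exhausts the fat allowance optimally: 57.2 g.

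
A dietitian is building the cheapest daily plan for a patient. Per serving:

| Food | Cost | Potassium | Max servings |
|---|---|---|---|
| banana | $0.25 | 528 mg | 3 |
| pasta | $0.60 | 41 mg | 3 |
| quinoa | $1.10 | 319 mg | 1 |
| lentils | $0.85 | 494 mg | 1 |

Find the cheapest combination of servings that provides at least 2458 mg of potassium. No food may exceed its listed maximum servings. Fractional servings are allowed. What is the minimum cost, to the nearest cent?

Cost per mg of potassium: banana $0.0005, lentils $0.0017, quinoa $0.0034, pasta $0.0146.
Take 3 servings of banana: +1584.0 mg potassium for $0.75 (total $0.75, still need 874.0 mg).
Take 1 serving of lentils: +494.0 mg potassium for $0.85 (total $1.60, still need 380.0 mg).
Take 1 serving of quinoa: +319.0 mg potassium for $1.10 (total $2.70, still need 61.0 mg).
Take 1.488 servings of pasta: +61.0 mg potassium for $0.89 (total $3.59, still need 0.0 mg).
Greedy by cheapest-per-mg is optimal for a single linear constraint, so the minimum cost is $3.59.

$3.59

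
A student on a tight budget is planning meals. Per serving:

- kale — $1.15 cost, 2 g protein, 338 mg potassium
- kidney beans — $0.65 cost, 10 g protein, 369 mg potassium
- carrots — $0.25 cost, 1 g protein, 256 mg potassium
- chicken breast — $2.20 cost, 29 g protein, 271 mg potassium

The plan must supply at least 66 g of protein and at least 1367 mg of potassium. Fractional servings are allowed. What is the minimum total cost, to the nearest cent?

$4.29

Check every corner: each single food scaled to meet both minima, and each pair solved so both constraints bind.
kale only: max(66/2, 1367/338) = 33 servings → $37.95.
kidney beans only: max(66/10, 1367/369) = 6.6 servings → $4.29.
carrots only: max(66/1, 1367/256) = 66 servings → $16.50.
chicken breast only: max(66/29, 1367/271) = 5.044 servings → $11.10.
kale + kidney beans: intersection lies outside the first quadrant.
kale + carrots: the both-tight solution has a negative serving — not a feasible corner.
kale + chicken breast with both tight: 2.35 servings and 2.114 servings → $7.35.
kidney beans + carrots with both targets exact would need a negative amount; discard.
kidney beans + chicken breast with both tight: 2.723 servings and 1.337 servings → $4.71.
carrots + chicken breast with both tight: 3.042 servings and 2.171 servings → $5.54.
The minimum over all feasible corners is $4.29.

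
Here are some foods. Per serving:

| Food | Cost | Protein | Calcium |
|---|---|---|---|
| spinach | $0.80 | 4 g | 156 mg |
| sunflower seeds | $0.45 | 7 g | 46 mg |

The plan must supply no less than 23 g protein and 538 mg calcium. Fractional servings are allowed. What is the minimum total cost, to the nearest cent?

$3.10

At the optimum either one food covers both requirements or two foods hit both targets exactly; no other combination can be cheaper.
spinach only: max(23/4, 538/156) = 5.75 servings → $4.60.
sunflower seeds only: max(23/7, 538/46) = 11.7 servings → $5.26.
spinach + sunflower seeds with both tight: 2.982 servings and 1.581 servings → $3.10.
Cheapest feasible corner: $3.10.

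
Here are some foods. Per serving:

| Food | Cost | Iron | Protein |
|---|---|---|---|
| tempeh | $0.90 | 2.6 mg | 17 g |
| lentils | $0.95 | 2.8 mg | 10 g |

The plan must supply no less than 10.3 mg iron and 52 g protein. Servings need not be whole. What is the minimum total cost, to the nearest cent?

Minimising a linear cost over {iron ≥ 10.3, protein ≥ 52, servings ≥ 0} — the optimum is at a vertex, using one or two foods.
tempeh only: max(10.3/2.6, 52/17) = 3.962 servings → $3.57.
lentils only: max(10.3/2.8, 52/10) = 5.2 servings → $4.94.
tempeh + lentils with both tight: 1.972 servings and 1.847 servings → $3.53.
The minimum over all feasible corners is $3.53.

$3.53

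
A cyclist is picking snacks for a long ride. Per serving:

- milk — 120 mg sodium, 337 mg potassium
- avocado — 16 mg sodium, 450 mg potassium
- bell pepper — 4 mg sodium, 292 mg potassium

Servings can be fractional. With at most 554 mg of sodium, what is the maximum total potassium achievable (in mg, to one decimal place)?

40442.0 mg

Potassium per mg sodium: bell pepper 73, avocado 28.12, milk 2.808.
With no serving limits, spend the whole sodium allowance on bell pepper: 554 mg / 4 mg × 292 mg = 40442.0 mg.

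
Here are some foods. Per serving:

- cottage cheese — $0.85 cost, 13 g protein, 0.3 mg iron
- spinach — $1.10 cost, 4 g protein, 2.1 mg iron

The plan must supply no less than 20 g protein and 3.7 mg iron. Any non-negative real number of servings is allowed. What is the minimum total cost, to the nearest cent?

Check every corner: each single food scaled to meet both minima, and each pair solved so both constraints bind.
cottage cheese only: max(20/13, 3.7/0.3) = 12.33 servings → $10.48.
spinach only: max(20/4, 3.7/2.1) = 5 servings → $5.50.
cottage cheese + spinach with both tight: 1.042 servings and 1.613 servings → $2.66.
So the least-cost plan costs $2.66.

$2.66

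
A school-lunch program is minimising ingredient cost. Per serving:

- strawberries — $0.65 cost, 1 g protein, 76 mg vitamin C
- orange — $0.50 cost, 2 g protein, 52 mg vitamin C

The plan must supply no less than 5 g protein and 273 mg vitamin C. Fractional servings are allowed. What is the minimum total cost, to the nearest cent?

$2.39

A basic optimal solution has at most two foods positive. Try each food alone and each pair with both targets met exactly.
strawberries only: max(5/1, 273/76) = 5 servings → $3.25.
orange only: max(5/2, 273/52) = 5.25 servings → $2.62.
strawberries + orange with both tight: 2.86 servings and 1.07 servings → $2.39.
Cheapest feasible corner: $2.39.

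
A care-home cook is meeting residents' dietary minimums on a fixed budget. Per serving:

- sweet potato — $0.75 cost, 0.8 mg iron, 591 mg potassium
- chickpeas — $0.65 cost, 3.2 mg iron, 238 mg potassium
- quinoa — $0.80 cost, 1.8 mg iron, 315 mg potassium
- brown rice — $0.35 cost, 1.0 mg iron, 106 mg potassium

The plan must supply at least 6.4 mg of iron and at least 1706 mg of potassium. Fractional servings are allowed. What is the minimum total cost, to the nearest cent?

$2.66

At the optimum either one food covers both requirements or two foods hit both targets exactly; no other combination can be cheaper.
sweet potato only: max(6.4/0.8, 1706/591) = 8 servings → $6.00.
chickpeas only: max(6.4/3.2, 1706/238) = 7.168 servings → $4.66.
quinoa only: max(6.4/1.8, 1706/315) = 5.416 servings → $4.33.
brown rice only: max(6.4/1.0, 1706/106) = 16.09 servings → $5.63.
sweet potato + chickpeas with both tight: 2.314 servings and 1.421 servings → $2.66.
sweet potato + quinoa with both tight: 1.299 servings and 2.978 servings → $3.36.
sweet potato + brown rice with both tight: 2.03 servings and 4.776 servings → $3.19.
chickpeas + quinoa: the both-tight solution has a negative serving — not a feasible corner.
chickpeas + brown rice with both targets exact would need a negative amount; discard.
quinoa + brown rice: the both-tight solution has a negative serving — not a feasible corner.
The minimum over all feasible corners is $2.66.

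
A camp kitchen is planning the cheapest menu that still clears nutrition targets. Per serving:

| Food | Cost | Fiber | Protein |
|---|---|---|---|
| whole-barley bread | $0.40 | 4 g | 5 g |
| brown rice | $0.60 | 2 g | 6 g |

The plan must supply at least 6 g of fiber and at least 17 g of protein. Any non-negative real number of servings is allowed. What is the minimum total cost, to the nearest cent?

For a min-cost LP with two ≥-constraints, a basic feasible solution has at most two positive variables.
whole-barley bread only: max(6/4, 17/5) = 3.4 servings → $1.36.
brown rice only: max(6/2, 17/6) = 3 servings → $1.80.
whole-barley bread + brown rice with both tight: 0.1429 servings and 2.714 servings → $1.69.
The minimum over all feasible corners is $1.36.

$1.36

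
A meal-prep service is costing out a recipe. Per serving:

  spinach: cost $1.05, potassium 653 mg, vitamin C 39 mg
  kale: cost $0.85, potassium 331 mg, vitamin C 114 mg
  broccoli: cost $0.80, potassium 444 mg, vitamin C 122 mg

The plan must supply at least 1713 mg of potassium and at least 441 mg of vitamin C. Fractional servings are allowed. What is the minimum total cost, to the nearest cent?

$3.06

spinach only: max(1713/653, 441/39) = 11.31 servings → $11.87.
kale only: max(1713/331, 441/114) = 5.175 servings → $4.40.
broccoli only: max(1713/444, 441/122) = 3.858 servings → $3.09.
spinach + kale with both tight: 0.8014 servings and 3.594 servings → $3.90.
spinach + broccoli with both tight: 0.2114 servings and 3.547 servings → $3.06.
kale + broccoli: intersection lies outside the first quadrant.
The minimum over all feasible corners is $3.06.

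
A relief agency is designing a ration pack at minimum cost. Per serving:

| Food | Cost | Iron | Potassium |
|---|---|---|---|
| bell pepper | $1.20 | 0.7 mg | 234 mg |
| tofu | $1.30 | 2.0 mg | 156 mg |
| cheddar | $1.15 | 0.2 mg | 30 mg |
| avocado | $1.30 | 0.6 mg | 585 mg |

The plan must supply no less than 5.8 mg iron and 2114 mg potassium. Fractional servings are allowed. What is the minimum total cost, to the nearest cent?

$6.58

bell pepper only: max(5.8/0.7, 2114/234) = 9.034 servings → $10.84.
tofu only: max(5.8/2.0, 2114/156) = 13.55 servings → $17.62.
cheddar only: max(5.8/0.2, 2114/30) = 70.47 servings → $81.04.
avocado only: max(5.8/0.6, 2114/585) = 9.667 servings → $12.57.
bell pepper + tofu: the both-tight solution has a negative serving — not a feasible corner.
bell pepper + cheddar: the both-tight solution has a negative serving — not a feasible corner.
bell pepper + avocado with both tight: 7.895 servings and 0.4556 servings → $10.07.
tofu + cheddar: intersection lies outside the first quadrant.
tofu + avocado with both tight: 1.974 servings and 3.087 servings → $6.58.
cheddar + avocado with both tight: 21.46 servings and 2.513 servings → $27.95.
The minimum over all feasible corners is $6.58.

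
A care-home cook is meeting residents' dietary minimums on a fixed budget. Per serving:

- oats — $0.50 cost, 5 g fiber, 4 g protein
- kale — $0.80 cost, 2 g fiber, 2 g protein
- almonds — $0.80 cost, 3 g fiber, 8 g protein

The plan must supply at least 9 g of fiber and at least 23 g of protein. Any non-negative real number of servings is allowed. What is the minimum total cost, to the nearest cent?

Two binding constraints pin down two serving amounts, so the optimal mix uses at most two foods. The candidates are each food alone (scaled to the tighter of fiber/protein) and each pair with both constraints tight.
oats only: max(9/5, 23/4) = 5.75 servings → $2.88.
kale only: max(9/2, 23/2) = 11.5 servings → $9.20.
almonds only: max(9/3, 23/8) = 3 servings → $2.40.
oats + kale: the both-tight solution has a negative serving — not a feasible corner.
oats + almonds with both tight: 0.1071 servings and 2.821 servings → $2.31.
kale + almonds with both tight: 0.3 servings and 2.8 servings → $2.48.
So the least-cost plan costs $2.31.

$2.31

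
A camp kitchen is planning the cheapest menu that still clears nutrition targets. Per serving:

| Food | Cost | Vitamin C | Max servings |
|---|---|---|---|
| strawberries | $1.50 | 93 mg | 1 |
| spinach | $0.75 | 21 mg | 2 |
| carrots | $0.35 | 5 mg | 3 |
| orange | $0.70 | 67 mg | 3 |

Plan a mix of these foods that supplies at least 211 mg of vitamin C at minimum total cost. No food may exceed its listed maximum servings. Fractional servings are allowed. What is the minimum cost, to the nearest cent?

$2.26

Cost per mg of vitamin C: orange $0.0104, strawberries $0.0161, spinach $0.0357, carrots $0.0700.
Take 3 servings of orange: +201.0 mg vitamin C for $2.10 (total $2.10, still need 10.0 mg).
Take 0.1075 servings of strawberries: +10.0 mg vitamin C for $0.16 (total $2.26, still need 0.0 mg).
Greedy by cheapest-per-mg is optimal for a single linear constraint, so the minimum cost is $2.26.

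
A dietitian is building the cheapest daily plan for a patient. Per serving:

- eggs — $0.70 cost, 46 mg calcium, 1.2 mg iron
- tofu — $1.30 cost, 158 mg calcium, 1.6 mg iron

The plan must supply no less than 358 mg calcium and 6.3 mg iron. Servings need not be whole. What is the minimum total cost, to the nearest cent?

$4.12

At the optimum either one food covers both requirements or two foods hit both targets exactly; no other combination can be cheaper.
eggs only: max(358/46, 6.3/1.2) = 7.783 servings → $5.45.
tofu only: max(358/158, 6.3/1.6) = 3.938 servings → $5.12.
eggs + tofu with both tight: 3.643 servings and 1.205 servings → $4.12.
So the least-cost plan costs $4.12.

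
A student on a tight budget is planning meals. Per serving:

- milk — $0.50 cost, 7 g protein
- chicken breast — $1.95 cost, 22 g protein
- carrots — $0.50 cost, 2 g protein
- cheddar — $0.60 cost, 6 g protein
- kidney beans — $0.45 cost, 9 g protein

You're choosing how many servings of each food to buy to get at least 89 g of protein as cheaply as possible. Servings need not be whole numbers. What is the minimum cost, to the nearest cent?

Cost per g of protein: kidney beans $0.0500, milk $0.0714, chicken breast $0.0886, cheddar $0.1000, carrots $0.2500.
With no serving limits, use only kidney beans: 89 g / 9 g = 9.889 servings × $0.45 = $4.45.

$4.45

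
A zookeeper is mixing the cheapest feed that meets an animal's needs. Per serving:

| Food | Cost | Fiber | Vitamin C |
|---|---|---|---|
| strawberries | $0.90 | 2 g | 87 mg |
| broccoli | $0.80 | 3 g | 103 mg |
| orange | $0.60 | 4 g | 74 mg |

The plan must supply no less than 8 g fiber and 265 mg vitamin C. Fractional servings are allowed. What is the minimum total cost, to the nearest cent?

$2.06

Compare the cost at each extreme point of the feasible region.
strawberries only: max(8/2, 265/87) = 4 servings → $3.60.
broccoli only: max(8/3, 265/103) = 2.667 servings → $2.13.
orange only: max(8/4, 265/74) = 3.581 servings → $2.15.
strawberries + broccoli: intersection lies outside the first quadrant.
strawberries + orange with both tight: 2.34 servings and 0.83 servings → $2.60.
broccoli + orange with both tight: 2.463 servings and 0.1526 servings → $2.06.
Cheapest feasible corner: $2.06.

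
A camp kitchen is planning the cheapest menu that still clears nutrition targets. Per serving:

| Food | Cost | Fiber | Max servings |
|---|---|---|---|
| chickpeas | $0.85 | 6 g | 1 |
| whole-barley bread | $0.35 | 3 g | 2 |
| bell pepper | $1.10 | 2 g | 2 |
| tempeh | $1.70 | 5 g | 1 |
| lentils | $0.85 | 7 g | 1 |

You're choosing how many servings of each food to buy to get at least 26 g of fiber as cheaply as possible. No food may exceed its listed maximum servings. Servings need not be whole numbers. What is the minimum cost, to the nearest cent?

Cost per g of fiber: whole-barley bread $0.1167, lentils $0.1214, chickpeas $0.1417, tempeh $0.3400, bell pepper $0.5500.
Take 2 servings of whole-barley bread: +6.0 g fiber for $0.70 (total $0.70, still need 20.0 g).
Take 1 serving of lentils: +7.0 g fiber for $0.85 (total $1.55, still need 13.0 g).
Take 1 serving of chickpeas: +6.0 g fiber for $0.85 (total $2.40, still need 7.0 g).
Take 1 serving of tempeh: +5.0 g fiber for $1.70 (total $4.10, still need 2.0 g).
Take 1 serving of bell pepper: +2.0 g fiber for $1.10 (total $5.20, still need 0.0 g).
Filling from the cheapest source first is optimal under one linear minimum: $5.20.

$5.20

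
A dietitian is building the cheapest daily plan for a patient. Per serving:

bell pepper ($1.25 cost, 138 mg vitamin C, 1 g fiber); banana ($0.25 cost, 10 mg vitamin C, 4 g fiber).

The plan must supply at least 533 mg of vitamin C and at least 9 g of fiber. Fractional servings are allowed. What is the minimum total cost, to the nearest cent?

$5.04

This is a tiny linear program; its minimum lies at a vertex of the feasible set. List the vertices and price them.
bell pepper only: max(533/138, 9/1) = 9 servings → $11.25.
banana only: max(533/10, 9/4) = 53.3 servings → $13.32.
bell pepper + banana with both tight: 3.768 servings and 1.308 servings → $5.04.
Cheapest feasible corner: $5.04.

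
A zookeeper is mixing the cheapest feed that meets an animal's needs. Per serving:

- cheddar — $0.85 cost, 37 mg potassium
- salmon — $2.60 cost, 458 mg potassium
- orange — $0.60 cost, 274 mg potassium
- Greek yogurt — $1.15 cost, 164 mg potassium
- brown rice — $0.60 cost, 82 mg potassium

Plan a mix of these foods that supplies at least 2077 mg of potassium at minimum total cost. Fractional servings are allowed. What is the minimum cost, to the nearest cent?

Cost per mg of potassium: orange $0.0022, salmon $0.0057, Greek yogurt $0.0070, brown rice $0.0073, cheddar $0.0230.
With no serving limits, use only orange: 2077 mg / 274 mg = 7.58 servings × $0.60 = $4.55.

$4.55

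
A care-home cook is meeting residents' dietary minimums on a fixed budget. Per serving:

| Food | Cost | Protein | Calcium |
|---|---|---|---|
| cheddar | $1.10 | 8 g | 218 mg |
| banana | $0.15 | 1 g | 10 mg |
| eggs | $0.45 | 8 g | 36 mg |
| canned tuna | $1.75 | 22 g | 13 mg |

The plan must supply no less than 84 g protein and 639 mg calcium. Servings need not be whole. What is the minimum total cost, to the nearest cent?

Check every corner: each single food scaled to meet both minima, and each pair solved so both constraints bind.
cheddar only: max(84/8, 639/218) = 10.5 servings → $11.55.
banana only: max(84/1, 639/10) = 84 servings → $12.60.
eggs only: max(84/8, 639/36) = 17.75 servings → $7.99.
canned tuna only: max(84/22, 639/13) = 49.15 servings → $86.02.
cheddar + banana: the both-tight solution has a negative serving — not a feasible corner.
cheddar + eggs with both tight: 1.434 servings and 9.066 servings → $5.66.
cheddar + canned tuna with both tight: 2.763 servings and 2.813 servings → $7.96.
banana + eggs with both tight: 47.45 servings and 4.568 servings → $9.17.
banana + canned tuna with both tight: 62.64 servings and 0.971 servings → $11.09.
eggs + canned tuna with both targets exact would need a negative amount; discard.
So the least-cost plan costs $5.66.

$5.66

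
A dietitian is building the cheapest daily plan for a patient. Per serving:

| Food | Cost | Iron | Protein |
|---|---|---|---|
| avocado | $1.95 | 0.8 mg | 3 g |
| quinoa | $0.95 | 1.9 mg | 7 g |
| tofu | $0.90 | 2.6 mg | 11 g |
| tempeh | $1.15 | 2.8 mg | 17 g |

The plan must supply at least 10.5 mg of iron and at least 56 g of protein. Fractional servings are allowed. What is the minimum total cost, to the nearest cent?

Check every corner: each single food scaled to meet both minima, and each pair solved so both constraints bind.
avocado only: max(10.5/0.8, 56/3) = 18.67 servings → $36.40.
quinoa only: max(10.5/1.9, 56/7) = 8 servings → $7.60.
tofu only: max(10.5/2.6, 56/11) = 5.091 servings → $4.58.
tempeh only: max(10.5/2.8, 56/17) = 3.75 servings → $4.31.
avocado + quinoa with both targets exact would need a negative amount; discard.
avocado + tofu: intersection lies outside the first quadrant.
avocado + tempeh with both tight: 4.173 servings and 2.558 servings → $11.08.
quinoa + tofu: the both-tight solution has a negative serving — not a feasible corner.
quinoa + tempeh with both tight: 1.709 servings and 2.591 servings → $4.60.
tofu + tempeh with both tight: 1.619 servings and 2.246 servings → $4.04.
The minimum over all feasible corners is $4.04.

$4.04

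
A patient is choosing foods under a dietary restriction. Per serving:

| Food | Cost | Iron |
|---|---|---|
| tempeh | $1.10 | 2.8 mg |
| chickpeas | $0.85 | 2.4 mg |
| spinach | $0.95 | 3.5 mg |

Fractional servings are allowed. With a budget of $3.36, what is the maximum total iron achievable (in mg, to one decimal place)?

Iron per dollar: spinach 3.684, chickpeas 2.824, tempeh 2.545.
With no serving limits, spend the whole cost allowance on spinach: $3.36 / $0.95 × 3.5 mg = 12.4 mg.

12.4 mg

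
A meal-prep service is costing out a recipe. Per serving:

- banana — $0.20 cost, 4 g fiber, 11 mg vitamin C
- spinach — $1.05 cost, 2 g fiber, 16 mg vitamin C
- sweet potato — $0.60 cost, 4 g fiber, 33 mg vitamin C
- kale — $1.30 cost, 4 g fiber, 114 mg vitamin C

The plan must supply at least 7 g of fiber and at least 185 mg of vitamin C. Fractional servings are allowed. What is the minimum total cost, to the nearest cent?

A basic optimal solution has at most two foods positive. Try each food alone and each pair with both targets met exactly.
banana only: max(7/4, 185/11) = 16.82 servings → $3.36.
spinach only: max(7/2, 185/16) = 11.56 servings → $12.14.
sweet potato only: max(7/4, 185/33) = 5.606 servings → $3.36.
kale only: max(7/4, 185/114) = 1.75 servings → $2.27.
banana + spinach: the both-tight solution has a negative serving — not a feasible corner.
banana + sweet potato: the both-tight solution has a negative serving — not a feasible corner.
banana + kale with both tight: 0.1408 servings and 1.609 servings → $2.12.
spinach + sweet potato: intersection lies outside the first quadrant.
spinach + kale with both tight: 0.3537 servings and 1.573 servings → $2.42.
sweet potato + kale with both tight: 0.179 servings and 1.571 servings → $2.15.
So the least-cost plan costs $2.12.

$2.12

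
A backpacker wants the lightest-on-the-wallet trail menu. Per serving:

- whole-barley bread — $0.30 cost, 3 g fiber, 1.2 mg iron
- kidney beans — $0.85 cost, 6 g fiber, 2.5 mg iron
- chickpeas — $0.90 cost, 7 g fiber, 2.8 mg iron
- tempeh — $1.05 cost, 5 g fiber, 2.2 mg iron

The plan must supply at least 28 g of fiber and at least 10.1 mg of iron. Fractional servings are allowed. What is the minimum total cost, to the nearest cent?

An LP optimum is at a vertex; with two nutrient constraints at most two foods are used. Check each candidate.
whole-barley bread only: max(28/3, 10.1/1.2) = 9.333 servings → $2.80.
kidney beans only: max(28/6, 10.1/2.5) = 4.667 servings → $3.97.
chickpeas only: max(28/7, 10.1/2.8) = 4 servings → $3.60.
tempeh only: max(28/5, 10.1/2.2) = 5.6 servings → $5.88.
whole-barley bread + kidney beans: intersection lies outside the first quadrant.
whole-barley bread + chickpeas (both tight): parallel constraints — no distinct corner.
whole-barley bread + tempeh: intersection lies outside the first quadrant.
kidney beans + chickpeas: intersection lies outside the first quadrant.
kidney beans + tempeh: intersection lies outside the first quadrant.
chickpeas + tempeh: intersection lies outside the first quadrant.
Cheapest feasible corner: $2.80.

$2.80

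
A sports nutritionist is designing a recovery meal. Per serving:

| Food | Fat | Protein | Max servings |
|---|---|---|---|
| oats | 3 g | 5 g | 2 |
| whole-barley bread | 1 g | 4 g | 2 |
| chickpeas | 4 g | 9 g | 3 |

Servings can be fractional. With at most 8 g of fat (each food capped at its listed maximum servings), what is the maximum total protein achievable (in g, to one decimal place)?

21.5 g

Protein per g fat: whole-barley bread 4, chickpeas 2.25, oats 1.667.
Take 2 servings of whole-barley bread: uses 2 g fat, +8.0 g protein (running total 8.0 g).
Take 1.5 servings of chickpeas: uses 6 g fat, +13.5 g protein (running total 21.5 g).
Greedy by best ratio exhausts the fat allowance optimally: 21.5 g.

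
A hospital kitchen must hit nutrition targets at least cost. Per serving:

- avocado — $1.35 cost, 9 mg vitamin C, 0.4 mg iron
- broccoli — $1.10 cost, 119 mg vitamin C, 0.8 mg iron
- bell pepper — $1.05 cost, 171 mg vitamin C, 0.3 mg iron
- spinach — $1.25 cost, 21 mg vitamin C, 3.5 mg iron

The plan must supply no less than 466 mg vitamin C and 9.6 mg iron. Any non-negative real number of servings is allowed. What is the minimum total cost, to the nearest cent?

$5.70

Minimising a linear cost over {vitamin C ≥ 466, iron ≥ 9.6, servings ≥ 0} — the optimum is at a vertex, using one or two foods.
avocado only: max(466/9, 9.6/0.4) = 51.78 servings → $69.90.
broccoli only: max(466/119, 9.6/0.8) = 12 servings → $13.20.
bell pepper only: max(466/171, 9.6/0.3) = 32 servings → $33.60.
spinach only: max(466/21, 9.6/3.5) = 22.19 servings → $27.74.
avocado + broccoli with both tight: 19.05 servings and 2.475 servings → $28.44.
avocado + bell pepper with both tight: 22.86 servings and 1.522 servings → $32.46.
avocado + spinach with both targets exact would need a negative amount; discard.
broccoli + bell pepper with both targets exact would need a negative amount; discard.
broccoli + spinach with both tight: 3.576 servings and 1.925 servings → $6.34.
bell pepper + spinach with both tight: 2.414 servings and 2.536 servings → $5.70.
So the least-cost plan costs $5.70.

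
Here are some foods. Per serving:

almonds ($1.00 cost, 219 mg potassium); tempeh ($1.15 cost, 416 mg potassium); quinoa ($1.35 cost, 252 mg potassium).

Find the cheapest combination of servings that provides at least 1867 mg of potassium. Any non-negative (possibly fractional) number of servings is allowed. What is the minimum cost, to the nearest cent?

$5.16

Cost per mg of potassium: tempeh $0.0028, almonds $0.0046, quinoa $0.0054.
With no serving limits, use only tempeh: 1867 mg / 416 mg = 4.488 servings × $1.15 = $5.16.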